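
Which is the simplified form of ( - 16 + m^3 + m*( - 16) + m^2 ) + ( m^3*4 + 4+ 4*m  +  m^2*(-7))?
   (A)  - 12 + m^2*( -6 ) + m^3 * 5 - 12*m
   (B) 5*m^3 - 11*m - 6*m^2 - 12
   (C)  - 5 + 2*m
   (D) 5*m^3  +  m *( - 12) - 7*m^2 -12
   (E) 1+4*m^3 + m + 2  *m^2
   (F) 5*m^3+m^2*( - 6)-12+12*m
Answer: A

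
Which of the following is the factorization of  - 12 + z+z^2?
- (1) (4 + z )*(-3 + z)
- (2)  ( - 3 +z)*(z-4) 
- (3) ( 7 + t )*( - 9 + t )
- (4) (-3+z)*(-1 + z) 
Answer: 1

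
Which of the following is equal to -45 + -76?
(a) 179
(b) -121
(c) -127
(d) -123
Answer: b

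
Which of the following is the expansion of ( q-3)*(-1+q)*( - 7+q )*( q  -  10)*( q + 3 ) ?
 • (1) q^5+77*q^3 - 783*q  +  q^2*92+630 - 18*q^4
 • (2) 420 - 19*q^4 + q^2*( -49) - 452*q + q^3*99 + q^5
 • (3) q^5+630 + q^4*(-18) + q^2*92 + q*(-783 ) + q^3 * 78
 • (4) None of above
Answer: 3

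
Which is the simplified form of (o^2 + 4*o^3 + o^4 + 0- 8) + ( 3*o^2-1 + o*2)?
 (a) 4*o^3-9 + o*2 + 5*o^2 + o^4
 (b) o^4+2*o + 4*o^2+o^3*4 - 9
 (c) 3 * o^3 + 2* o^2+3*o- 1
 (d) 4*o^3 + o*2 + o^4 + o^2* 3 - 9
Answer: b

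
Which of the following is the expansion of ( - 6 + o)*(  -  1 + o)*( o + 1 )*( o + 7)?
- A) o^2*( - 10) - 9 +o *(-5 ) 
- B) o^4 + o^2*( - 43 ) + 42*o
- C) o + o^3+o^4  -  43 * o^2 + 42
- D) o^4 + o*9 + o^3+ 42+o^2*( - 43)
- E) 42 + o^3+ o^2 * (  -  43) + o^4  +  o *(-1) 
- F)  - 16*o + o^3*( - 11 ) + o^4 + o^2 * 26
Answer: E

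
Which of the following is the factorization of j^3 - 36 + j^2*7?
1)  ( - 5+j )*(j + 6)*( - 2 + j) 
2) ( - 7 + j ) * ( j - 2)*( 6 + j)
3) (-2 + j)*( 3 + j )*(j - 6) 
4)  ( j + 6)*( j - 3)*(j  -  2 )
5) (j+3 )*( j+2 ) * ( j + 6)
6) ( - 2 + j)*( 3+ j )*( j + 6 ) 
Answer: 6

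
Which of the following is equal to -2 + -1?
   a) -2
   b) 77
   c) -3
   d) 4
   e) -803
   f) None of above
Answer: c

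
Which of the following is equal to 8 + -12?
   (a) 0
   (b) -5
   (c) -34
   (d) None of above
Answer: d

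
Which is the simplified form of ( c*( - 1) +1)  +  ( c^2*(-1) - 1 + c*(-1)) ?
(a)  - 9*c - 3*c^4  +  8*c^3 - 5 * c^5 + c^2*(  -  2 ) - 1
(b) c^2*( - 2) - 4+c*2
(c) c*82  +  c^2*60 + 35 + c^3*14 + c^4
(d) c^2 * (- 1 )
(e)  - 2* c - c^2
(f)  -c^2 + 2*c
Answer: e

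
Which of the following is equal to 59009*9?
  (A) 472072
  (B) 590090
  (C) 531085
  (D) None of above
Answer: D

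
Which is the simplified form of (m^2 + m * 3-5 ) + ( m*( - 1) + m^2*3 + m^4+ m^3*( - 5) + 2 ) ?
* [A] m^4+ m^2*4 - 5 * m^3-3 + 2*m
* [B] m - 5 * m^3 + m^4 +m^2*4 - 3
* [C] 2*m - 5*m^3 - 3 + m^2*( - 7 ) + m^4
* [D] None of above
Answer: A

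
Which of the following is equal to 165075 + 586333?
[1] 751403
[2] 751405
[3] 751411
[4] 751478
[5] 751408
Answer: 5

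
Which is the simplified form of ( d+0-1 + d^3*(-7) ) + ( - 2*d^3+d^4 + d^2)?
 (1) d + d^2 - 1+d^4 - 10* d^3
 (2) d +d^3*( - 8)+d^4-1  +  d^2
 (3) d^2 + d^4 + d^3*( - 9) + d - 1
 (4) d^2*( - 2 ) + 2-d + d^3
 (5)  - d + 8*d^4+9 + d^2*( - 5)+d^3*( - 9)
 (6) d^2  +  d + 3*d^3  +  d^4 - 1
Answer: 3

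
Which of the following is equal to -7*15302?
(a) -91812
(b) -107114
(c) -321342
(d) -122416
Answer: b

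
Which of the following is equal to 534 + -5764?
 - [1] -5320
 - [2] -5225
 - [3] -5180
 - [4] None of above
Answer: 4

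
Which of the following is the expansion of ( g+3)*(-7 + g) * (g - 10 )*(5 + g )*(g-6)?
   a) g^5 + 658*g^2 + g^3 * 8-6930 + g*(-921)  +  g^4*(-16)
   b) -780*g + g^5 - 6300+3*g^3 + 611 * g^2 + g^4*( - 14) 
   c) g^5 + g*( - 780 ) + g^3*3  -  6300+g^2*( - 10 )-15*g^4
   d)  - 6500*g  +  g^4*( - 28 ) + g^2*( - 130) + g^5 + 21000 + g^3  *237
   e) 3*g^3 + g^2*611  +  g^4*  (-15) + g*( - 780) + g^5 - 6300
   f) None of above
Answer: e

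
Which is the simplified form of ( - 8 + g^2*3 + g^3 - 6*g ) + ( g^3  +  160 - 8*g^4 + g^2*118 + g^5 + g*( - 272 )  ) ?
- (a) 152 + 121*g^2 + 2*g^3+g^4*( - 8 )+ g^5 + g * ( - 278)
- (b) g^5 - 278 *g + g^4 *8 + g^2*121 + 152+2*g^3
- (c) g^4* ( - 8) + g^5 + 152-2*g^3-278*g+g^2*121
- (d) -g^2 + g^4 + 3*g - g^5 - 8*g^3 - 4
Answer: a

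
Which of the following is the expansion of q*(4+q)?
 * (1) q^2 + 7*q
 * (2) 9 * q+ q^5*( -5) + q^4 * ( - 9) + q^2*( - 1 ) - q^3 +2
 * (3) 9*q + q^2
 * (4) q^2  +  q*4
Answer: 4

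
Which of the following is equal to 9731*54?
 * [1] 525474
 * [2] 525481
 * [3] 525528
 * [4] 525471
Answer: 1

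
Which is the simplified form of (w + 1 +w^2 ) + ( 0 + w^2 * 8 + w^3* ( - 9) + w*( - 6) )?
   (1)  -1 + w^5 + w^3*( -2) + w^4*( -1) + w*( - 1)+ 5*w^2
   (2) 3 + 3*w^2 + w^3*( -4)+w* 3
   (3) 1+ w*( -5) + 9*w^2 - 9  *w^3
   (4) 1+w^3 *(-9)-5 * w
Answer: 3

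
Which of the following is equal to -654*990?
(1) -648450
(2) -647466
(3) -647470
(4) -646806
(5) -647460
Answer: 5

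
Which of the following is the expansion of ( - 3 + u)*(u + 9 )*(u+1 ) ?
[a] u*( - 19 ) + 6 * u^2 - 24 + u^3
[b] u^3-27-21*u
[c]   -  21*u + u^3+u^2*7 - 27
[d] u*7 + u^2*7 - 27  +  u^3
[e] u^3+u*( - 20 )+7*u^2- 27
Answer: c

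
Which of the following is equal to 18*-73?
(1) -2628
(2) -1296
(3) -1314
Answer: 3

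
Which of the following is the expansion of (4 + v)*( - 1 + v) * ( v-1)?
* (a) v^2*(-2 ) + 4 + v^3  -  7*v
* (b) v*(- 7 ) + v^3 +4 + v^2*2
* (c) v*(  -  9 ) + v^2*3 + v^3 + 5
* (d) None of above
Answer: b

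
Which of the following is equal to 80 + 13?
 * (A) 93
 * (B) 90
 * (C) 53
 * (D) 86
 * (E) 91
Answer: A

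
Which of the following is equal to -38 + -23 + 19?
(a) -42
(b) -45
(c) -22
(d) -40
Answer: a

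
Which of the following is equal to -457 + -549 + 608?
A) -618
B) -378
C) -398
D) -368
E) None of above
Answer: C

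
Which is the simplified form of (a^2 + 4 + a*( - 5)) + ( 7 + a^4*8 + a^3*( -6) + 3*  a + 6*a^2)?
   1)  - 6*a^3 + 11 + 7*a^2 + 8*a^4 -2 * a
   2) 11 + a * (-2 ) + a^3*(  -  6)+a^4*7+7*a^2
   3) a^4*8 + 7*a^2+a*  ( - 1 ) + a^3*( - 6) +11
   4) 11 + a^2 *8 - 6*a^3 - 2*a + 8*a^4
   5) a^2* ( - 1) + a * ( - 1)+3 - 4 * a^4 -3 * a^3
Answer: 1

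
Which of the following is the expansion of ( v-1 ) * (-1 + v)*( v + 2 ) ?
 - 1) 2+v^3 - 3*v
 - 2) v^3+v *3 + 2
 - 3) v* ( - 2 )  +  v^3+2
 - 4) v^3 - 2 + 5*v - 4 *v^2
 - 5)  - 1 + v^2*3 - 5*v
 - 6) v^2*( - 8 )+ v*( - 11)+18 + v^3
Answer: 1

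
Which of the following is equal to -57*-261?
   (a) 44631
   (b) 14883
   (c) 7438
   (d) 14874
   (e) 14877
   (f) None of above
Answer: e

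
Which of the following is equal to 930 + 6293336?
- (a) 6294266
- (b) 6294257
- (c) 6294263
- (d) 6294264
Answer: a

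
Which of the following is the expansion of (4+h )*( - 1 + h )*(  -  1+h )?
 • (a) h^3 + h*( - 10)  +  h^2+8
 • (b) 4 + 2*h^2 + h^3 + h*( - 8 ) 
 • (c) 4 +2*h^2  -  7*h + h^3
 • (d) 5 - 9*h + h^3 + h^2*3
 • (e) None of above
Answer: c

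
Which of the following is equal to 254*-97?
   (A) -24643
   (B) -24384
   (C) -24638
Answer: C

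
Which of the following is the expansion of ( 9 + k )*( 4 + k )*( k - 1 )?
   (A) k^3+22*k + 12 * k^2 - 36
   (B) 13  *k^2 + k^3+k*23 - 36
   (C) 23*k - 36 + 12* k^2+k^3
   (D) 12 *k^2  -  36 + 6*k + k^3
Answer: C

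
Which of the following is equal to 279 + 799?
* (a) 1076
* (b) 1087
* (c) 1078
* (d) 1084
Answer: c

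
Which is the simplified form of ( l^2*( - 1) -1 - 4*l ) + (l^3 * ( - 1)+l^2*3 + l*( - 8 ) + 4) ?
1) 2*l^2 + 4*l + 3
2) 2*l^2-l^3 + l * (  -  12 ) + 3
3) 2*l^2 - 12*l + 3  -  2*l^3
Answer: 2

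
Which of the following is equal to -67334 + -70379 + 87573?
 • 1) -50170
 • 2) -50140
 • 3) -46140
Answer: 2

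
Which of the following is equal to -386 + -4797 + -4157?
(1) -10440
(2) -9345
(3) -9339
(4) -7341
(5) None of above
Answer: 5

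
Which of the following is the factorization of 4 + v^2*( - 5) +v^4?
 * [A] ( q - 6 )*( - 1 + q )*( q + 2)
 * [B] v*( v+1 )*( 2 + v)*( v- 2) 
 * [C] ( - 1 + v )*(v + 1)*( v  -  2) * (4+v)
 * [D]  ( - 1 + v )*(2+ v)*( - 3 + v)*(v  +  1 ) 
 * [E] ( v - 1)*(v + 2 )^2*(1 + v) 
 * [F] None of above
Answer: F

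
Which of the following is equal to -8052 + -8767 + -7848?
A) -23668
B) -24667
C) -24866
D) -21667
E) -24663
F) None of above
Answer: B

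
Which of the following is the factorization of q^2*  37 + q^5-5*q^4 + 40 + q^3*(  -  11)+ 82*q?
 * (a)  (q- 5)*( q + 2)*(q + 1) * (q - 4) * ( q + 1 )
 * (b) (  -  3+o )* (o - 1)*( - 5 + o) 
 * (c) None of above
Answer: a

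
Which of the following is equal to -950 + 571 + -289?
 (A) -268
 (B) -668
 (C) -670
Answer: B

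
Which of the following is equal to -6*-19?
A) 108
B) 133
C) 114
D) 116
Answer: C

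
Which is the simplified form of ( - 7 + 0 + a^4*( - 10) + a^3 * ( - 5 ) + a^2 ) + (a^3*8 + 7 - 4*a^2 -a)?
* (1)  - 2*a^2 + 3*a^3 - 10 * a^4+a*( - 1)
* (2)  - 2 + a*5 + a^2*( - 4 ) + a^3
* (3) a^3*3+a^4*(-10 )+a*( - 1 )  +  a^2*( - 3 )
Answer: 3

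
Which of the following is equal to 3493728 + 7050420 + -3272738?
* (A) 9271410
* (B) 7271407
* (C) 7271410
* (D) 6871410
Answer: C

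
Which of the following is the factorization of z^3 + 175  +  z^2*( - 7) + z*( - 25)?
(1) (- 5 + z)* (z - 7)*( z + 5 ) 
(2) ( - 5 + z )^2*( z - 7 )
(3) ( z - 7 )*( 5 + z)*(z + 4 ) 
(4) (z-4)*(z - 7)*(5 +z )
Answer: 1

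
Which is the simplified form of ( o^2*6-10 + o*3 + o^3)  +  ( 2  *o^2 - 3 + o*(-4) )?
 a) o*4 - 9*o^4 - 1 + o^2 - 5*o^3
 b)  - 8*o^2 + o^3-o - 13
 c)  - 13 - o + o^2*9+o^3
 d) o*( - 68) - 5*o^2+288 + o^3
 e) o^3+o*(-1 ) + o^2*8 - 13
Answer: e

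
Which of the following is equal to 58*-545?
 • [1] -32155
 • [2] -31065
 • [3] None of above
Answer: 3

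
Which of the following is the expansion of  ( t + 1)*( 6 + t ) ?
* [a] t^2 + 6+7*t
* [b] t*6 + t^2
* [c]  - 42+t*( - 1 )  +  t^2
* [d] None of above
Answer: a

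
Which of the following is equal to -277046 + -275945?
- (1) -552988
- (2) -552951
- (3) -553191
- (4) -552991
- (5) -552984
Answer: 4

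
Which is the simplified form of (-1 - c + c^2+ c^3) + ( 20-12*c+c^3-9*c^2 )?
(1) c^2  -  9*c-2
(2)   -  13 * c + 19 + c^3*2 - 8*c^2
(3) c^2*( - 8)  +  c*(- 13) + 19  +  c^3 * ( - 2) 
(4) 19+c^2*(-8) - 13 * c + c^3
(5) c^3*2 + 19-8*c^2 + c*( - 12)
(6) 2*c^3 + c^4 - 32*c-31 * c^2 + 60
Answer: 2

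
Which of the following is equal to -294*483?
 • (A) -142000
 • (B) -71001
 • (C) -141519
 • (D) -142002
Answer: D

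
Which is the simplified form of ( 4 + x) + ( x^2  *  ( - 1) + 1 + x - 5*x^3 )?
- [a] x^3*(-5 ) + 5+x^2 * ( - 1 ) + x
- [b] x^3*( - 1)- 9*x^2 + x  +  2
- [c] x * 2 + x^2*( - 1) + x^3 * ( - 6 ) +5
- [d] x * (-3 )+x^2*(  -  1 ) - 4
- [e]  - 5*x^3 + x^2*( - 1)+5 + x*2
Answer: e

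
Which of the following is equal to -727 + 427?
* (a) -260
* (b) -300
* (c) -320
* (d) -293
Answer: b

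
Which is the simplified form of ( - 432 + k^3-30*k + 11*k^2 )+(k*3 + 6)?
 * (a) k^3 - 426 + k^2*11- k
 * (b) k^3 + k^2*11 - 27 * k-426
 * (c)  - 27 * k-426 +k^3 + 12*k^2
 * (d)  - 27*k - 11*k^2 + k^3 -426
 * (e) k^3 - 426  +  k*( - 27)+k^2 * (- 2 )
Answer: b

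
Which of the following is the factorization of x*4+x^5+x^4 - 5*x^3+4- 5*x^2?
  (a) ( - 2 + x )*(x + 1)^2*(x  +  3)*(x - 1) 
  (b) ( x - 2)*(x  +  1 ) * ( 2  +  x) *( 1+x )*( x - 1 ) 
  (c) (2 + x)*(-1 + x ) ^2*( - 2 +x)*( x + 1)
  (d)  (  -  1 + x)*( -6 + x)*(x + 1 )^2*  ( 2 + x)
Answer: b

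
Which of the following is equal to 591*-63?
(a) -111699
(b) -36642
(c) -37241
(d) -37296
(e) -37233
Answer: e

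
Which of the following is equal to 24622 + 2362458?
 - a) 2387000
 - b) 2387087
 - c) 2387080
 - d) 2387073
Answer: c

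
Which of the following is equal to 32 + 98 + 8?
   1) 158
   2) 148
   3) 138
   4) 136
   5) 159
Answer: 3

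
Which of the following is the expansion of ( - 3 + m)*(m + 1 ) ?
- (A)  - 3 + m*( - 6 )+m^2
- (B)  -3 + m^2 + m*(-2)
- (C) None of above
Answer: B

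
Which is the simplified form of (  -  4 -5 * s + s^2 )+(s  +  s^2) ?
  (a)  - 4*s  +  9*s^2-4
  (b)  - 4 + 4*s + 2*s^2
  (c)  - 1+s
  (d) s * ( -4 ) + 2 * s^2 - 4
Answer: d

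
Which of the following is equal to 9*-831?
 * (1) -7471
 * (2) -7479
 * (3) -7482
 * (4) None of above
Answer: 2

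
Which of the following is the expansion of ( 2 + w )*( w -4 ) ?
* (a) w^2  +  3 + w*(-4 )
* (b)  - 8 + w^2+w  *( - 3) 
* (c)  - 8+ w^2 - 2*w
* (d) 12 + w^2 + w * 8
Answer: c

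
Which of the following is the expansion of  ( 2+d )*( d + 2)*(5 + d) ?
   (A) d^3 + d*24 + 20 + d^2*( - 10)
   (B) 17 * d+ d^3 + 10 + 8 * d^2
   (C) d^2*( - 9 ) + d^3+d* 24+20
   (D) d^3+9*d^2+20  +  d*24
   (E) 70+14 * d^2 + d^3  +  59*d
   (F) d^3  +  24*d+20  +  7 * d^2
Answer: D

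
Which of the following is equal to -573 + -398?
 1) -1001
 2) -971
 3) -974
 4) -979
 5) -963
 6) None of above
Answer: 2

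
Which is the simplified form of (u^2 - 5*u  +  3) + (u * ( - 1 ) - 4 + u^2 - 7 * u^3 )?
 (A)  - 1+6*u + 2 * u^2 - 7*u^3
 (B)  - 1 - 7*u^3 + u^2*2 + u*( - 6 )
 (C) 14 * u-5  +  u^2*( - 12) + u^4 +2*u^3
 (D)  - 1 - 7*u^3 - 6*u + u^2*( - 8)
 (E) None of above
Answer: B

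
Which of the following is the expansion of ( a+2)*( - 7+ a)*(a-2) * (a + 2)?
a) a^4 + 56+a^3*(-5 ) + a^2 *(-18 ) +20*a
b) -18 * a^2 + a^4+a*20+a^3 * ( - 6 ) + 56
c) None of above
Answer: a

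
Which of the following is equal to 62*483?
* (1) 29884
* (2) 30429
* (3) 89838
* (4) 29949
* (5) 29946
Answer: 5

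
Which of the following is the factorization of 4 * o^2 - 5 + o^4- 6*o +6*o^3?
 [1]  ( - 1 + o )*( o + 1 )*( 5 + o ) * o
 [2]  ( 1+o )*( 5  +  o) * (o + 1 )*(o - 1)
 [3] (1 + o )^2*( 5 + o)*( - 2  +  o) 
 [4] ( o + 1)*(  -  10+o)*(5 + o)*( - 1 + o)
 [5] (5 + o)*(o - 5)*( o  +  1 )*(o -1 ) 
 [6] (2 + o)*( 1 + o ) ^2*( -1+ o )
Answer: 2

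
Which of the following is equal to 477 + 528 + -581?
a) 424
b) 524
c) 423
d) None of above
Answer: a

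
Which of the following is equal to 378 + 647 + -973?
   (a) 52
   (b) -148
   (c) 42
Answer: a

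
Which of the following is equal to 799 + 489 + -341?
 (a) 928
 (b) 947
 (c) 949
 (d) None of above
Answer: b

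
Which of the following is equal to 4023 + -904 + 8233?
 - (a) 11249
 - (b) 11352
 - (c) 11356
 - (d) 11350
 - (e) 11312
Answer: b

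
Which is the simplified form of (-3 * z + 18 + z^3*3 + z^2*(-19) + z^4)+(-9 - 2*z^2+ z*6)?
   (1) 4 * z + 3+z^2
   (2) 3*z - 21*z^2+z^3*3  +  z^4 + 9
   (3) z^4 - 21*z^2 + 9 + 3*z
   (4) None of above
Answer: 2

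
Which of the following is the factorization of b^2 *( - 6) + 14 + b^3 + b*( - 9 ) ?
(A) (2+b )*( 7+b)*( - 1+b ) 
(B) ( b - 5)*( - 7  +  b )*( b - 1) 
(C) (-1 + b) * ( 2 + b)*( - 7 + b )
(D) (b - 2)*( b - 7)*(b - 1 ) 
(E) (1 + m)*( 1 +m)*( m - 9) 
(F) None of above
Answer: C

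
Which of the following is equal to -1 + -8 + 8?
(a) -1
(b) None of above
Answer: a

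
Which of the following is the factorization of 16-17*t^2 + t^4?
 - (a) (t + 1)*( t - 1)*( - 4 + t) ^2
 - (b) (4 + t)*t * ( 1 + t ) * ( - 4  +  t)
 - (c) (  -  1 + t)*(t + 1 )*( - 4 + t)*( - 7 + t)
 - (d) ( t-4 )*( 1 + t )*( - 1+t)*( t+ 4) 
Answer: d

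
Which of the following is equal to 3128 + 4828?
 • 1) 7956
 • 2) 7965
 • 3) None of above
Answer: 1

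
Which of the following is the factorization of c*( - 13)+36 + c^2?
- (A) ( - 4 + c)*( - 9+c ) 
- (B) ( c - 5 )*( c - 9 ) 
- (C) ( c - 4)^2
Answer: A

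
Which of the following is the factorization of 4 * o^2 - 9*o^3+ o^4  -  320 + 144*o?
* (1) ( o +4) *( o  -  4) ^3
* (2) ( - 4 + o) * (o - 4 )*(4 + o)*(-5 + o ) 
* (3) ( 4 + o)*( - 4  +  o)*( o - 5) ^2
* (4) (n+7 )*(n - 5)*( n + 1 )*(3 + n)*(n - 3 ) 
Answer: 2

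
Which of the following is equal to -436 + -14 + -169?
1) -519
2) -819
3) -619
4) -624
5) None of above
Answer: 3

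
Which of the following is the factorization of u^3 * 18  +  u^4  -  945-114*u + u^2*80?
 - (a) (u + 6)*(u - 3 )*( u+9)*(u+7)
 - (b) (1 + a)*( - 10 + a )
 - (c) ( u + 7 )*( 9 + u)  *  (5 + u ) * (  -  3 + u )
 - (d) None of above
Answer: c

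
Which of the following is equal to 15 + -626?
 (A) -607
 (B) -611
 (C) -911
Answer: B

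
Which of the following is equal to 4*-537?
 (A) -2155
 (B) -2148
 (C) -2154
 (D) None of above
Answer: B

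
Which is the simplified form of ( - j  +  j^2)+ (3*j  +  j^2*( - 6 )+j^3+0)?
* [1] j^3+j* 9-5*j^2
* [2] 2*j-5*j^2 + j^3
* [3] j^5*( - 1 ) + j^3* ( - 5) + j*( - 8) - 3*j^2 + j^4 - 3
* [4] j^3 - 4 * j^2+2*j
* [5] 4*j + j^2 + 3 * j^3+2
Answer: 2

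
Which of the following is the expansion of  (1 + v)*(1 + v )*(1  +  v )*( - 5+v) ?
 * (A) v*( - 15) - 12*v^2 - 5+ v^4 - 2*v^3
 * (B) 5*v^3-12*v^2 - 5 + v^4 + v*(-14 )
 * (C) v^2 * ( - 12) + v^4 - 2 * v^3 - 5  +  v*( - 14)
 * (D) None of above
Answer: C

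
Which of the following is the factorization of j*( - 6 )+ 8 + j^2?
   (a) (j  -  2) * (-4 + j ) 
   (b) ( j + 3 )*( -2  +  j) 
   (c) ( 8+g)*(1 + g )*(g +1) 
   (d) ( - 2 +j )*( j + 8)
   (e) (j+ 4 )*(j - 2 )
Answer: a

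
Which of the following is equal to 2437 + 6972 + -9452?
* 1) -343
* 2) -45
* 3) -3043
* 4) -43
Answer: 4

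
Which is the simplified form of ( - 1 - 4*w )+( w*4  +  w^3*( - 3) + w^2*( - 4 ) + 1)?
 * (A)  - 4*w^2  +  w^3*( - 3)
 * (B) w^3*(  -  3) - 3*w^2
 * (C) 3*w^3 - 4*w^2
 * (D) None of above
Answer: A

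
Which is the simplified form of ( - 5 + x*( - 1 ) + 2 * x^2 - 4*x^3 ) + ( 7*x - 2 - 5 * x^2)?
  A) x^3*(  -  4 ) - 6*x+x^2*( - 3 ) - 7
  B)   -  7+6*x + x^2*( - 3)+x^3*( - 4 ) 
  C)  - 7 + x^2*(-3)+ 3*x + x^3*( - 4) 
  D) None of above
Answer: B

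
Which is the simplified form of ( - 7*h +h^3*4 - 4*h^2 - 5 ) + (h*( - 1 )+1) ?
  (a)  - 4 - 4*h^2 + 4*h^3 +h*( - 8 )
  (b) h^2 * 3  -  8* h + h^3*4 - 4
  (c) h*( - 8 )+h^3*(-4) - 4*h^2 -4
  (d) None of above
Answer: a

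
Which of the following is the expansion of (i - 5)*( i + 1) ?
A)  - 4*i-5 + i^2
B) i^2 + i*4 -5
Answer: A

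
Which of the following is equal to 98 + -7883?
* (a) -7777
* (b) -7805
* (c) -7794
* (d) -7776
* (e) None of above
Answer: e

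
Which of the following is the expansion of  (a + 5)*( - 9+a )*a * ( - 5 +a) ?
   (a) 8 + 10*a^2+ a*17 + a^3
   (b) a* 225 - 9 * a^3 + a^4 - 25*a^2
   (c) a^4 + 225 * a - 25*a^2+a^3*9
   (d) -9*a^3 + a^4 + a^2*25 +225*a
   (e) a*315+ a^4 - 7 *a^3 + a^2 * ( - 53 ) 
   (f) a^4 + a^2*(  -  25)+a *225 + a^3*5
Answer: b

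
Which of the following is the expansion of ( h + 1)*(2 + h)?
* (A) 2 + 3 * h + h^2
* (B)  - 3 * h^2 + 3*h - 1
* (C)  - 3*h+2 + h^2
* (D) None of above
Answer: A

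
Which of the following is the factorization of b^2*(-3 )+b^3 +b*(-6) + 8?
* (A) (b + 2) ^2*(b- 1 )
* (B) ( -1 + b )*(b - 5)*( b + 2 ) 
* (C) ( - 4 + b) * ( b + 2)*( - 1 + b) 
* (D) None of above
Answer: C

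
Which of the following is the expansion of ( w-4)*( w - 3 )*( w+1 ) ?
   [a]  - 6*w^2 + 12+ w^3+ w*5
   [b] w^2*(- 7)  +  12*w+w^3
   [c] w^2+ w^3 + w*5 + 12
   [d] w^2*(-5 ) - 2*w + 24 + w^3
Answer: a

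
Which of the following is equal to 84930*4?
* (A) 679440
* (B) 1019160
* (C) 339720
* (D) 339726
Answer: C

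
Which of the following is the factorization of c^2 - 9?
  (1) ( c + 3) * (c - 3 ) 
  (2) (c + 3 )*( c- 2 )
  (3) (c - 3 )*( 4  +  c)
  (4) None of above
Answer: 1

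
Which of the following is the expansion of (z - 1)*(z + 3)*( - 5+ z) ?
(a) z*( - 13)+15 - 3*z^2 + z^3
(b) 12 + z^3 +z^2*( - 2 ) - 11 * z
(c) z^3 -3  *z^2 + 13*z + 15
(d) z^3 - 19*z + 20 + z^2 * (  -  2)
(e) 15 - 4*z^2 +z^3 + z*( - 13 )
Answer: a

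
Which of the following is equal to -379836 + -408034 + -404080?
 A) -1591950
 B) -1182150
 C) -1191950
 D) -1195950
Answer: C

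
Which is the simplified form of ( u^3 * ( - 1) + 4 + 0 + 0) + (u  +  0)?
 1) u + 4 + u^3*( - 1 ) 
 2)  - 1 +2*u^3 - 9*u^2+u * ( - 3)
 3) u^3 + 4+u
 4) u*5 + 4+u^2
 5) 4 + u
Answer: 1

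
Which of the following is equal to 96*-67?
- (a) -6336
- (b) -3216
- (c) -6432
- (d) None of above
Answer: c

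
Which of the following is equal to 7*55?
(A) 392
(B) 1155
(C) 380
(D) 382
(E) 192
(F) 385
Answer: F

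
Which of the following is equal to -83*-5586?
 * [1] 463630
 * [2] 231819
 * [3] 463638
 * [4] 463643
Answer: 3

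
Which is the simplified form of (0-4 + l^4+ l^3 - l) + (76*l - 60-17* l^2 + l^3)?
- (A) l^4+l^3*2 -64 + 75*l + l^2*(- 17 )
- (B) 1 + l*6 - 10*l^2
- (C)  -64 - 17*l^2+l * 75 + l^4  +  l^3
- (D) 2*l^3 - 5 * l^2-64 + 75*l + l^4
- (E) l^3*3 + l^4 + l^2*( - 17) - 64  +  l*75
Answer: A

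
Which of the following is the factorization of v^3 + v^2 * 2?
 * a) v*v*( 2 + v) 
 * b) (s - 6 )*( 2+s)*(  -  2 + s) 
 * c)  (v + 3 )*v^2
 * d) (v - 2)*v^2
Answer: a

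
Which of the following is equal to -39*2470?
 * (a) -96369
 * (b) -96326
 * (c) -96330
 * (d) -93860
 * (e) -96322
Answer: c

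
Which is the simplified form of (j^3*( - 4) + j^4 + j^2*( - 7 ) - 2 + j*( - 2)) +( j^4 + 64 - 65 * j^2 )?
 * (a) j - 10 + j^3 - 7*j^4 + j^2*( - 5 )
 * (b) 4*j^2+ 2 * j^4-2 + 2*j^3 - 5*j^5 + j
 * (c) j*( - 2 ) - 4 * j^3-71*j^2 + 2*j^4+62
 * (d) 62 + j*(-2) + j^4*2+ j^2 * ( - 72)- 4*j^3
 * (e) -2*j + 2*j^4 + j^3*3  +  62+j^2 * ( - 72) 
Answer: d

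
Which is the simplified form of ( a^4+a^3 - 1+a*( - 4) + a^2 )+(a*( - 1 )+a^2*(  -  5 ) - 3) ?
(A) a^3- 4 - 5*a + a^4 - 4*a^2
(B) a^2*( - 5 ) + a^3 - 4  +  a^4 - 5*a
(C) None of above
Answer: A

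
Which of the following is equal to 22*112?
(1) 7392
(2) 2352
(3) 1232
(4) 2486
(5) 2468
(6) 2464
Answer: 6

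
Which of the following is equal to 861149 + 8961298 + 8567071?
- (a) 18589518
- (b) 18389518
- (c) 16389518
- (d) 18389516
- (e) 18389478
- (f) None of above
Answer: b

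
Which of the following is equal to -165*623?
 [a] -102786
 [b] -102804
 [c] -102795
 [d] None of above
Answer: c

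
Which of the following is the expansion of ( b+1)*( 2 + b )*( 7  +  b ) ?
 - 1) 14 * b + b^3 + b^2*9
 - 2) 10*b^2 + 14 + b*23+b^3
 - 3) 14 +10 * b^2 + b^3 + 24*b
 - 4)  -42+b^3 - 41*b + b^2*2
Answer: 2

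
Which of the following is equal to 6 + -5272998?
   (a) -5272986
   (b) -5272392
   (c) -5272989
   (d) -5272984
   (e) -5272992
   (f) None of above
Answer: e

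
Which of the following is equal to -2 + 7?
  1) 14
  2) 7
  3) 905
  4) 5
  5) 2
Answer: 4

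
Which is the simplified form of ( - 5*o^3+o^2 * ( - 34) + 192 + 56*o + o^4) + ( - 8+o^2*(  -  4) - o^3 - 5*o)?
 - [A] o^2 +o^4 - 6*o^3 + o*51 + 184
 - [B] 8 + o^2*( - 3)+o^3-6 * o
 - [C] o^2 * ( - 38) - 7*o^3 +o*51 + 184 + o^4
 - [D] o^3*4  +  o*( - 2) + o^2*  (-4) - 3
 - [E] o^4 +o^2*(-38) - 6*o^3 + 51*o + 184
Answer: E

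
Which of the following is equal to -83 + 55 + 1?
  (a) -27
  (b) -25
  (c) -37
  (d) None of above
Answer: a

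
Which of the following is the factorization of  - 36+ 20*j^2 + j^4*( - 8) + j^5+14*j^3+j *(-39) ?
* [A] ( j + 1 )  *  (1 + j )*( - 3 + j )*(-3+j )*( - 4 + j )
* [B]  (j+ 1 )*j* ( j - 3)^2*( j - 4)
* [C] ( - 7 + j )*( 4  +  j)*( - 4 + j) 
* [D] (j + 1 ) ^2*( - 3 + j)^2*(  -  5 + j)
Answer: A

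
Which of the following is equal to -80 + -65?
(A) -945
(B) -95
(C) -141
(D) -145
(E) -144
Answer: D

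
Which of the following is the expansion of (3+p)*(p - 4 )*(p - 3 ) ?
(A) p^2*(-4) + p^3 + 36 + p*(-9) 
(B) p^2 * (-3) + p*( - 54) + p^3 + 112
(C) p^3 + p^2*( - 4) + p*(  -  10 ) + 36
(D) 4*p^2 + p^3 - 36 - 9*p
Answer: A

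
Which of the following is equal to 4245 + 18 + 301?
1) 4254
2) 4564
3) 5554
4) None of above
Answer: 2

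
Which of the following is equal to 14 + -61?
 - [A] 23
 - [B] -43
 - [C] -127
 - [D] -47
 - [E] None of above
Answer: D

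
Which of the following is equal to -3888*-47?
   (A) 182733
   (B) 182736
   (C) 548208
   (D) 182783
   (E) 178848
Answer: B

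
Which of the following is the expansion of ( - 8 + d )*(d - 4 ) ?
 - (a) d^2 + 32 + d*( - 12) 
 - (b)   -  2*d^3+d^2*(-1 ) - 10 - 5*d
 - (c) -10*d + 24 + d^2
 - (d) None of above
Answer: a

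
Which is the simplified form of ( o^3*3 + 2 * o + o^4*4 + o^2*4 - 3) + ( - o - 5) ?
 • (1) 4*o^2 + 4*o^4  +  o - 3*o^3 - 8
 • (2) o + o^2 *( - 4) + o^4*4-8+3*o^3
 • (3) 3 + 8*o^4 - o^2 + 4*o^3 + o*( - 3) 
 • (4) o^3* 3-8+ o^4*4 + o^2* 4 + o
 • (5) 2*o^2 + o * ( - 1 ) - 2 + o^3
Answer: 4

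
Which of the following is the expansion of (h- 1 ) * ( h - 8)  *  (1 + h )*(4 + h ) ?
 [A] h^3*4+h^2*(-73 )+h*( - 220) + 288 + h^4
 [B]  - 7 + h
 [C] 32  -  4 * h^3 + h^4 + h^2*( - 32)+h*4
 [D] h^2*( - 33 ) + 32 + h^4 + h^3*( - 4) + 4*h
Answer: D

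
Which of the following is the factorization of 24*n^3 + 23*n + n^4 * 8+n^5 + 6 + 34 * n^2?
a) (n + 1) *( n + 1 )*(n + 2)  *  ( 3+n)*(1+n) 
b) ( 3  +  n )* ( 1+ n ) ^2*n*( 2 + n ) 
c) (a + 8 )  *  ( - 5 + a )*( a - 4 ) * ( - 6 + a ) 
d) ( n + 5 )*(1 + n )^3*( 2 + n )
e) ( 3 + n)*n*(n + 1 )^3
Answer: a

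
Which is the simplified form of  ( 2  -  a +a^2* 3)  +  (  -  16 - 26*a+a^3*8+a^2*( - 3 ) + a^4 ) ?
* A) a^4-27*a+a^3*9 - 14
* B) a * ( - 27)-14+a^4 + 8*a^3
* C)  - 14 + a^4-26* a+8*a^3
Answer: B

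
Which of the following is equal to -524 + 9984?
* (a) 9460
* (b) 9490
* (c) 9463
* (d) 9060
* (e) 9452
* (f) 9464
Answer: a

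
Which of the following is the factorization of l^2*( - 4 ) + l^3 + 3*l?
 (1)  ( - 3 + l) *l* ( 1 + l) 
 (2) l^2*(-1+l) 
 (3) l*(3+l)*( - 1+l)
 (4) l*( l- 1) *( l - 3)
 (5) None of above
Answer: 4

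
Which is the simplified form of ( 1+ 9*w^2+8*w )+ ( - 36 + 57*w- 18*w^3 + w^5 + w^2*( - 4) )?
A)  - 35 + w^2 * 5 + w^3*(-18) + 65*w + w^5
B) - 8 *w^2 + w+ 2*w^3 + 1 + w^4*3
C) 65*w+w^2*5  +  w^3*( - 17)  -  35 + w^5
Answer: A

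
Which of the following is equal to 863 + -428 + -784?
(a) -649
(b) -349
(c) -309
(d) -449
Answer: b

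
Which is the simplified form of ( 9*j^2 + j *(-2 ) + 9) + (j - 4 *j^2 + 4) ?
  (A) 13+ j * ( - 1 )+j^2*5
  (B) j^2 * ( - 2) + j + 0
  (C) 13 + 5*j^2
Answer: A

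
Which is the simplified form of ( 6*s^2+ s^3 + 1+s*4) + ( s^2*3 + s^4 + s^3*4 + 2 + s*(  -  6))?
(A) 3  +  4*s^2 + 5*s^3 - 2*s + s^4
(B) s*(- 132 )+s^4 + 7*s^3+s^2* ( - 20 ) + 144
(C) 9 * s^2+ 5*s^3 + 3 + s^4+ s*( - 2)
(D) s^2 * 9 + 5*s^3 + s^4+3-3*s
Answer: C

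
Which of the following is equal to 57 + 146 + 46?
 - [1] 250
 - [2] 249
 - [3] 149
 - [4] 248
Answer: 2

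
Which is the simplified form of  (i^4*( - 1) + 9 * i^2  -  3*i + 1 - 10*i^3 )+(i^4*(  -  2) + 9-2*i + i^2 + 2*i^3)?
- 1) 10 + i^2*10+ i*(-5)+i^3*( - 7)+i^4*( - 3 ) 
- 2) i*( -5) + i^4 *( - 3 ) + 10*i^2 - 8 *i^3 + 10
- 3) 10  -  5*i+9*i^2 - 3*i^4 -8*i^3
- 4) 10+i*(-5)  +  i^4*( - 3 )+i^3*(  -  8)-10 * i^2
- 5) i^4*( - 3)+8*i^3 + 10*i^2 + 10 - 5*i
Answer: 2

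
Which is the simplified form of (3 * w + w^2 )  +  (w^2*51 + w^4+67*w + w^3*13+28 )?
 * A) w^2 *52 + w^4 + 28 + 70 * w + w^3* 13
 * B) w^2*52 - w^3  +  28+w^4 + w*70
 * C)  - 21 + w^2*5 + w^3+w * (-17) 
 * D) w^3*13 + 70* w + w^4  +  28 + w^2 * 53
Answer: A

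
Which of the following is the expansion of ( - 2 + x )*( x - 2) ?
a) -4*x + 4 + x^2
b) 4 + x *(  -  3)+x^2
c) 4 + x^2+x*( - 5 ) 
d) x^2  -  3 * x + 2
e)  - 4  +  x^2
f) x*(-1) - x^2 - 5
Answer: a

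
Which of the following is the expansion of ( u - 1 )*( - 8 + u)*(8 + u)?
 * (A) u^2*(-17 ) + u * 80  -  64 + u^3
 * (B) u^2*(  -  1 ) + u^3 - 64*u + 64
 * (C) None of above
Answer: B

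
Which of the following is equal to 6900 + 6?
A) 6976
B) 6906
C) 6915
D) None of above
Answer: B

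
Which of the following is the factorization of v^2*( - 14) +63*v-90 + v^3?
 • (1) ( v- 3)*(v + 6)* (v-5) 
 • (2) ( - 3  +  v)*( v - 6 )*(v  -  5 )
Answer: 2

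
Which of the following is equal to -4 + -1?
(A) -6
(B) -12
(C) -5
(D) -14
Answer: C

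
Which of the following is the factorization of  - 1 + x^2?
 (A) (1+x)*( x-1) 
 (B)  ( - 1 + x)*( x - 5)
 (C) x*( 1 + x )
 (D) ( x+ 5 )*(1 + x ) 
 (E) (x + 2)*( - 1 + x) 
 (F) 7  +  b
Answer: A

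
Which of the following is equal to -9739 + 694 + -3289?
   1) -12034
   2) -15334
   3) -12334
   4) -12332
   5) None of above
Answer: 3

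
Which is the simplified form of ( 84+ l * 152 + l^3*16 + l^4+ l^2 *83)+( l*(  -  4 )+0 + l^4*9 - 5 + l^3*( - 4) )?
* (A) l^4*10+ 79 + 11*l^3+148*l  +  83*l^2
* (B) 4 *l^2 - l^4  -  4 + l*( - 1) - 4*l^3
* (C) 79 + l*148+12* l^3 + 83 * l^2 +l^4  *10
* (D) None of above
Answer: C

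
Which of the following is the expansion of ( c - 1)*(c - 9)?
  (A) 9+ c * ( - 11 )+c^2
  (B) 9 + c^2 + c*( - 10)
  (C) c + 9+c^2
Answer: B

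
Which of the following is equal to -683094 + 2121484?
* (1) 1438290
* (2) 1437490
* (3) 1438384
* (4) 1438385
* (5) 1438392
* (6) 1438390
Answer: 6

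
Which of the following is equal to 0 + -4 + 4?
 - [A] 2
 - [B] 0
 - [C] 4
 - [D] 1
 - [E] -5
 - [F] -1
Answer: B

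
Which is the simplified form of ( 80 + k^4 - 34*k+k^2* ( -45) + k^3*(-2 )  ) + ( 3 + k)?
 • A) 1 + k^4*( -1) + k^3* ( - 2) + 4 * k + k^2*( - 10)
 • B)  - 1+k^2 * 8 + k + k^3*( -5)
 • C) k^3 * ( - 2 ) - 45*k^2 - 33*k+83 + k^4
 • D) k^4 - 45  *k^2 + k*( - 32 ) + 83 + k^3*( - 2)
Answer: C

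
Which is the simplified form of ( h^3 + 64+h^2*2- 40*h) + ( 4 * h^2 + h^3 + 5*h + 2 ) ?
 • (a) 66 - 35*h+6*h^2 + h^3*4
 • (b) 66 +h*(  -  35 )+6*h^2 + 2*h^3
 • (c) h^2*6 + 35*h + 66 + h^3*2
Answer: b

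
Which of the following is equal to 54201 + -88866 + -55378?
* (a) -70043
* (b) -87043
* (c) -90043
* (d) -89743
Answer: c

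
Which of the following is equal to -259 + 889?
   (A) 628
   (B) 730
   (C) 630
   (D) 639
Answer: C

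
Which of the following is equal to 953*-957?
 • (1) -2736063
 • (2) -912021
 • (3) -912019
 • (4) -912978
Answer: 2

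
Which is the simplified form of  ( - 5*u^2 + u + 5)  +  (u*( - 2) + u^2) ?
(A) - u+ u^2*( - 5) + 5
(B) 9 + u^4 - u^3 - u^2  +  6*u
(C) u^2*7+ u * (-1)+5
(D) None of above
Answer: D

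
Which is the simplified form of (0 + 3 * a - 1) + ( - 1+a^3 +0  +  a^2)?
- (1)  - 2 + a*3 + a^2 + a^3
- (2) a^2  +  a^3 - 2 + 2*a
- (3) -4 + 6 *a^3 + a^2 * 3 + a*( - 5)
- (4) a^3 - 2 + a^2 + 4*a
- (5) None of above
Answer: 1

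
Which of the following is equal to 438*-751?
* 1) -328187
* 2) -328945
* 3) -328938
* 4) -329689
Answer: 3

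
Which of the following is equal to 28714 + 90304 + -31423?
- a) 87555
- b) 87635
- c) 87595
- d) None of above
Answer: c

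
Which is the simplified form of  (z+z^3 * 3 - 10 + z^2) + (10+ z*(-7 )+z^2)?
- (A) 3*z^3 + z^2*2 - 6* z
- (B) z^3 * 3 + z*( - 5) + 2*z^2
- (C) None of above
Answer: A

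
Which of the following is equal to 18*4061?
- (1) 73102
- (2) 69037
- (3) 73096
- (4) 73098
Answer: 4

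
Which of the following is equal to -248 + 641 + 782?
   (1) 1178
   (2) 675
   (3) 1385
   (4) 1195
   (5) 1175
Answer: 5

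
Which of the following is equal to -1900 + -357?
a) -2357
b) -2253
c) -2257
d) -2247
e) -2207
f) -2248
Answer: c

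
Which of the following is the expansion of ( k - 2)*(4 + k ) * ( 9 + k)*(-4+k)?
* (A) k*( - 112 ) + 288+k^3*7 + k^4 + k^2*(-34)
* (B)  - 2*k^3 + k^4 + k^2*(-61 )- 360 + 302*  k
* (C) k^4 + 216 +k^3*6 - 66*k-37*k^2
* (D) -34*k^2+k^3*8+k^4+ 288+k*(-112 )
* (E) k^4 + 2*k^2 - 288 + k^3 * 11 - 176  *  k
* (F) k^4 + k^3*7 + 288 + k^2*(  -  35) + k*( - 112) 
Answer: A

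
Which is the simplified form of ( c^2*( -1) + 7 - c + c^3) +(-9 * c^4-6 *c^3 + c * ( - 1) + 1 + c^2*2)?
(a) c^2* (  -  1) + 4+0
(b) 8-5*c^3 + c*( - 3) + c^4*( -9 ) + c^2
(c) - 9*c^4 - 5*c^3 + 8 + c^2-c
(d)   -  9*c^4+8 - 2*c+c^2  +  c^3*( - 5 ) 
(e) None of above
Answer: d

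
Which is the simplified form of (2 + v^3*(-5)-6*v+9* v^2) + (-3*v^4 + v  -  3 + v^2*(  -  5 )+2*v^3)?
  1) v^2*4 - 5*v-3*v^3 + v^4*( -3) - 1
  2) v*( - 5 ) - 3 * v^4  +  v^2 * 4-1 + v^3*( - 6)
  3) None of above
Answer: 1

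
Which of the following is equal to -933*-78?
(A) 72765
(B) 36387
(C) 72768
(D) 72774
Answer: D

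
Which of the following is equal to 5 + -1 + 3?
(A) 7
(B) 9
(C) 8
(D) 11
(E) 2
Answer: A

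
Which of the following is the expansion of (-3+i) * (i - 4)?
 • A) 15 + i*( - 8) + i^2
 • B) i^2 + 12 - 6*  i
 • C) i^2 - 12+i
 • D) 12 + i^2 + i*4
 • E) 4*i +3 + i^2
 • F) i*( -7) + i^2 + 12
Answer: F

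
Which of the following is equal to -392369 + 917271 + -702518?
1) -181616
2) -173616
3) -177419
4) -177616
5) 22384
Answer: 4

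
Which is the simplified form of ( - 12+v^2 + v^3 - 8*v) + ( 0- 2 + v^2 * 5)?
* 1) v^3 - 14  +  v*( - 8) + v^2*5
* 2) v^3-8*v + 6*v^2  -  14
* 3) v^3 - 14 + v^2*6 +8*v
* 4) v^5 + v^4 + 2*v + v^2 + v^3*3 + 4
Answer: 2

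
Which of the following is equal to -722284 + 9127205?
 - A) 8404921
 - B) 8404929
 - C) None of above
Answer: A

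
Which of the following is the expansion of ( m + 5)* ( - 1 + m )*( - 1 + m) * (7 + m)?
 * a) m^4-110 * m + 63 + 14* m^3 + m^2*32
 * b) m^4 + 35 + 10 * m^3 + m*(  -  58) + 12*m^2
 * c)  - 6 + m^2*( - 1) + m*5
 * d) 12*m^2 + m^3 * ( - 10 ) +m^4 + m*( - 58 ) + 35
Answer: b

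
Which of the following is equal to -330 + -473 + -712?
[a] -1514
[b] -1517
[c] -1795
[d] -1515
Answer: d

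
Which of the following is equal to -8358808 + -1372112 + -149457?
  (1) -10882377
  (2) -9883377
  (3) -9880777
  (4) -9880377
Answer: 4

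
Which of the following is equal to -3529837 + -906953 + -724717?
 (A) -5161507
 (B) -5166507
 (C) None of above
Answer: A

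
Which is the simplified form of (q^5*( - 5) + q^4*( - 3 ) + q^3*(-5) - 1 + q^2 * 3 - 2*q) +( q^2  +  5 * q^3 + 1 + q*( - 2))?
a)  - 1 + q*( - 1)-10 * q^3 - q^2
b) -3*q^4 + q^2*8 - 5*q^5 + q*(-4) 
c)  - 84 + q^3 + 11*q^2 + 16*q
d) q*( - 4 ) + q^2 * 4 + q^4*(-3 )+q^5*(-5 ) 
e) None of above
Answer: d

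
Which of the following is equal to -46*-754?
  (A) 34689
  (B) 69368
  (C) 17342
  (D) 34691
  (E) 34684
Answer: E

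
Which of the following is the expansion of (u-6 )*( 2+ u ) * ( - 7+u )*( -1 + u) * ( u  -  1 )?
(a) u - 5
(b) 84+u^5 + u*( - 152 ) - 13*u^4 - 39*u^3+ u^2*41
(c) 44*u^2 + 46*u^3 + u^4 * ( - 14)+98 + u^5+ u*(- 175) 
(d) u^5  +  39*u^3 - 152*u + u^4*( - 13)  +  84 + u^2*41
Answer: d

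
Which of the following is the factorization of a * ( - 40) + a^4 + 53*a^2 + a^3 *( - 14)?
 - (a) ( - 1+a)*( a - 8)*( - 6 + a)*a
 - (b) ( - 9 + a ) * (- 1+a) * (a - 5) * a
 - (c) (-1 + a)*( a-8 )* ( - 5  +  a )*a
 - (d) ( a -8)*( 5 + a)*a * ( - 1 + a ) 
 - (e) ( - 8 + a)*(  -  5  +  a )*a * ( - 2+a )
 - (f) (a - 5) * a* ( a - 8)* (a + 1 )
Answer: c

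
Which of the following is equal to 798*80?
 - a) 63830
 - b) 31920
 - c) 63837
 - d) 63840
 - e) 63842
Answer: d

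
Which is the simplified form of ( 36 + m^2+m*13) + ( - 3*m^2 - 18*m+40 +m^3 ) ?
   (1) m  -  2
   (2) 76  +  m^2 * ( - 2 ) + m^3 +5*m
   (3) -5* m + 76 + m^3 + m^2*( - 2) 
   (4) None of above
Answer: 3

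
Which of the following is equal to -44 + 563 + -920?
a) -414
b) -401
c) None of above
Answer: b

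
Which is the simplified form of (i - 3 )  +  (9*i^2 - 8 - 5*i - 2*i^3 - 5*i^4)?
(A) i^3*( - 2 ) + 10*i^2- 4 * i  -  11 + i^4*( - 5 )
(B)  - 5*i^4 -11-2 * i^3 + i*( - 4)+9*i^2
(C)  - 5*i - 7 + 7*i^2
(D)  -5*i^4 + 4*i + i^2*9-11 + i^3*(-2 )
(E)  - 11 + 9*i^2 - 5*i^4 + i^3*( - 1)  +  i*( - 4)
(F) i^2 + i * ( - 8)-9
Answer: B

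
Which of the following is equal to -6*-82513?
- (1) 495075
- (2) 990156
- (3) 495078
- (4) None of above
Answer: 3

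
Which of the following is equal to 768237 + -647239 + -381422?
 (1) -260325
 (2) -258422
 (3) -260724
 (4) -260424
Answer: 4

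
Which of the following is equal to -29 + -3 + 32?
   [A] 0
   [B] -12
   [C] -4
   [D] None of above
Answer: A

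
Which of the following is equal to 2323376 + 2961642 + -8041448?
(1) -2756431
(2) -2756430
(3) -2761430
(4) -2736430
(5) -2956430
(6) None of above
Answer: 2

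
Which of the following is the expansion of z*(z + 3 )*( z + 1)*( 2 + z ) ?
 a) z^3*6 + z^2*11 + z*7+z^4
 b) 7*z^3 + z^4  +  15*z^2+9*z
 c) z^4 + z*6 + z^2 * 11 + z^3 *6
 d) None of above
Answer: c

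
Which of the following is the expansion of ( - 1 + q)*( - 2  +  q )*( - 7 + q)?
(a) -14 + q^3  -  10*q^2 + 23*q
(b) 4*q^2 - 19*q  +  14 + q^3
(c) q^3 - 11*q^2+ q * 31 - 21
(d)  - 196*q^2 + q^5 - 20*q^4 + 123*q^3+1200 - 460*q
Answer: a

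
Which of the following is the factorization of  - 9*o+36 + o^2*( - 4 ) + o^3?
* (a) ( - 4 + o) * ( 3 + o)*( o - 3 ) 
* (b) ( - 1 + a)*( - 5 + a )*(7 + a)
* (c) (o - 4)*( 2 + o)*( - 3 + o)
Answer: a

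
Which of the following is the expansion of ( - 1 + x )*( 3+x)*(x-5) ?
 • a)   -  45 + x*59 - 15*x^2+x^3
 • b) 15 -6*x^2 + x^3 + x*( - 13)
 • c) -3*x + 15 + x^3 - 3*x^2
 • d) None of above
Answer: d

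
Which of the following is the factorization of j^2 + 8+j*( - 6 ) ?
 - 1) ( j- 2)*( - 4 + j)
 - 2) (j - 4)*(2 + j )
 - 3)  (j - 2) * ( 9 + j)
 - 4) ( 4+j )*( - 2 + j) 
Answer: 1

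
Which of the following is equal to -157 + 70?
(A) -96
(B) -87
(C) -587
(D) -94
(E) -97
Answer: B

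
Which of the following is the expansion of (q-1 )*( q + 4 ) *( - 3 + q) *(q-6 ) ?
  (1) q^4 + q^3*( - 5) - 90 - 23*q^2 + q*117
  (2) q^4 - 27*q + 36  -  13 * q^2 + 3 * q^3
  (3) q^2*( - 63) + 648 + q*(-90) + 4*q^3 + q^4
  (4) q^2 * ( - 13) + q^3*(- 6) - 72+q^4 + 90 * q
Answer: 4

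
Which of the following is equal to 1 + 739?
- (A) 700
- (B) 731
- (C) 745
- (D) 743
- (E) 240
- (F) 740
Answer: F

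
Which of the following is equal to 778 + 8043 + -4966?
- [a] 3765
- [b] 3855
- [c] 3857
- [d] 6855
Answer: b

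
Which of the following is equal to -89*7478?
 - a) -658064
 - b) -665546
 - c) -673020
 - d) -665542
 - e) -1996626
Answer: d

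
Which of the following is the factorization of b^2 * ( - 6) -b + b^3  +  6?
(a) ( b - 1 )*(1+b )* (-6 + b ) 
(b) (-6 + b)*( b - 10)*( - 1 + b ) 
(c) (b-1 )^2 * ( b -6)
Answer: a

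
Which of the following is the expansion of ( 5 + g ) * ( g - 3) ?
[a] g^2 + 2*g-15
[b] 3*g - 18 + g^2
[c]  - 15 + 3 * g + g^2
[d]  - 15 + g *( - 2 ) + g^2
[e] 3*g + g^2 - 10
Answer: a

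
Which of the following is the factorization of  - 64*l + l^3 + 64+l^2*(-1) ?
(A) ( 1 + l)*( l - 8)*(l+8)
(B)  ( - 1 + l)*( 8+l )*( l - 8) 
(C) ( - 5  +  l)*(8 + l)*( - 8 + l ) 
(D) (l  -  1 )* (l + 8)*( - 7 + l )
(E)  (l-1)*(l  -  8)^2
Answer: B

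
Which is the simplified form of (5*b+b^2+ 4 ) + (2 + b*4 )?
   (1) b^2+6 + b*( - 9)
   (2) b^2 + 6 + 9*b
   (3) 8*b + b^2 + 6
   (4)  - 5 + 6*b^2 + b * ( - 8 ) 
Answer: 2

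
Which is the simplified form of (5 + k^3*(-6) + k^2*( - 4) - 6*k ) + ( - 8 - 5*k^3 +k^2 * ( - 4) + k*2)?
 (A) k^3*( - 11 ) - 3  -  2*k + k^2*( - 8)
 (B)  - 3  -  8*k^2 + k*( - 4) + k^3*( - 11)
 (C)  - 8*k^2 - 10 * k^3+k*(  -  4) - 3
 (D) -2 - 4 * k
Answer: B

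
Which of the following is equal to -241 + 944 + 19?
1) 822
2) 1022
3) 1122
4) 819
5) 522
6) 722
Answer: 6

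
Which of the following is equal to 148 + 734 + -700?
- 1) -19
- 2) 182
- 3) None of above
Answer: 2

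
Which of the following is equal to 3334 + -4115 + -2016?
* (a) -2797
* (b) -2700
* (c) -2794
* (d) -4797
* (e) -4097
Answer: a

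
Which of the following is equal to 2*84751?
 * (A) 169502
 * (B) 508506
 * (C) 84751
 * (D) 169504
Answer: A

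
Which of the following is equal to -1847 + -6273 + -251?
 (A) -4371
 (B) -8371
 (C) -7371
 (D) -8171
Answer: B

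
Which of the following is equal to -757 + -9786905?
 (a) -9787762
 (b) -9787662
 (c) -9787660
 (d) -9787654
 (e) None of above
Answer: b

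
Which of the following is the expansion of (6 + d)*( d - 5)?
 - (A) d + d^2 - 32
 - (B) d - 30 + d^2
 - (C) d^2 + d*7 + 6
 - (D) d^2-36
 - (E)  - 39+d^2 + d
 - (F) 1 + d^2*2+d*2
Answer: B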